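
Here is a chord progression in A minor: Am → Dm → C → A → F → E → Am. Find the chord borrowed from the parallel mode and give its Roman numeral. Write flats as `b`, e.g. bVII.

A minor has the diatonic set Am, Bdim, C, Dm, E, F, G (with V from harmonic minor). Of the given chords, Am, Dm, C, F and E are diatonic. But A (A–C#–E) is foreign: the diatonic i on degree 1 is Am, whereas A comes from A major. It is labeled I.

I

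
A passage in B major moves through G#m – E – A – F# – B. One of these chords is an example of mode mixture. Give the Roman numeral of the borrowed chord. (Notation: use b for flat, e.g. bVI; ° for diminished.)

bVII

The diatonic triads in B major are B, C#m, D#m, E, F#, G#m, A#dim. G#m, E, F# and B are all diatonic. But A (A–C#–E) is foreign: the diatonic vii° on degree 7 is A#dim, whereas A comes from B minor. It is labeled bVII.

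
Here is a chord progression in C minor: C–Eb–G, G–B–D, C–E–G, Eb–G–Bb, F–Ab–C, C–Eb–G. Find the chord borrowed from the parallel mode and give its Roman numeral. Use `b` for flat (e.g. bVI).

In C minor (with V from harmonic minor) the diatonic chords are Cm, Ddim, Eb, Fm, G, Ab, Bb. C–Eb–G = Cm, G–B–D = G, Eb–G–Bb = Eb and F–Ab–C = Fm all belong to that set. But C–E–G is foreign: the diatonic i on degree 1 is Cm, whereas C comes from C major. It is labeled I.

I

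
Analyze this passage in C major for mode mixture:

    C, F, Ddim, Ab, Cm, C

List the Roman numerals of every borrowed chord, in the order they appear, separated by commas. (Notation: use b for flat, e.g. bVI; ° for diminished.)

In C major the diatonic chords are C, Dm, Em, F, G, Am, Bdim. C and F both belong to that set. But Ddim (D–F–Ab) is foreign: the diatonic ii on degree 2 is Dm, whereas Ddim comes from C minor. It is labeled ii°. Ab (Ab–C–Eb) is not: scale degree 6 in C major carries Am (vi). In C minor the chord on that degree is Ab, so here it functions as bVI, borrowed from the parallel minor. But Cm (C–Eb–G) is foreign: the diatonic I on degree 1 is C, whereas Cm comes from C minor. It is labeled i.

ii°, bVI, i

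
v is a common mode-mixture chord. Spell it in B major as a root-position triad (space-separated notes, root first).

v is built on scale degree 5, which is F# in both B major and its parallel. In B minor the chord on F# is F#–A–C#.

F# A C#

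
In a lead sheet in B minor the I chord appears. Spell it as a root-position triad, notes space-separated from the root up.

The root, B, is scale degree 1 — the same note in B minor and B major; only the chord quality changes. Stacking thirds in B major on B gives B–D#–F#.

B D# F#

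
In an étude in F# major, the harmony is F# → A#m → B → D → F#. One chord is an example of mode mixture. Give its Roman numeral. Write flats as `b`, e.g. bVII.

F# major has the diatonic set F#, G#m, A#m, B, C#, D#m, E#dim. Of the given chords, F#, A#m and B are diatonic. D (D–F#–A) doesn't fit — on degree 6 F# major would have D#m (vi). D is the degree-6 chord of F# minor, so it is the borrowed bVI.

bVI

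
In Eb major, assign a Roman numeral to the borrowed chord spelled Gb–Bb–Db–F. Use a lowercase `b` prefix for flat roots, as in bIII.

bIIImaj7

The root Gb is the lowered 3rd scale degree — diatonically Eb major has G there. Diatonically Eb major has Gm (iii) on that degree; Gb–Bb–Db–F is instead the major-seventh chord native to Eb minor, so it takes the label bIIImaj7.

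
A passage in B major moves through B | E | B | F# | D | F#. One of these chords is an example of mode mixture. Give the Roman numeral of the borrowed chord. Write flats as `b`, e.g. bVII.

In B major the diatonic chords are B, C#m, D#m, E, F#, G#m, A#dim. Of the given chords, B, E and F# are diatonic. D (D–F#–A) doesn't fit — on degree 3 B major would have D#m (iii). D is the degree-3 chord of B minor, so it is the borrowed bIII.

bIII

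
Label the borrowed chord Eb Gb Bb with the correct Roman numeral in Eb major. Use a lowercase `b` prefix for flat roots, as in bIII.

Eb is scale degree 1 in Eb major. The diatonic chord on degree 1 would be Eb (I), but Eb–Gb–Bb is the minor chord from Eb minor. As a borrowed chord it is labeled i.

i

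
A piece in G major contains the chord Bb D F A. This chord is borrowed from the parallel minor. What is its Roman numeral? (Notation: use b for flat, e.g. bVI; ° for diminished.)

In G major scale degree 3 is B; Bb is its lowered form, from G minor. The diatonic chord on degree 3 would be Bm (iii), but Bb–D–F–A is the major-seventh chord from G minor. As a borrowed chord it is labeled bIIImaj7.

bIIImaj7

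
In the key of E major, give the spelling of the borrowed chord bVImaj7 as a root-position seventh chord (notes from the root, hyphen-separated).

The root of bVImaj7 is the lowered 6th degree: C# becomes C. Stacking thirds in E minor on C gives C–E–G–B.

C-E-G-B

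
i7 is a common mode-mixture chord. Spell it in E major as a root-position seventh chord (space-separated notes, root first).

The root, E, is scale degree 1 — the same note in E major and E minor; only the chord quality changes. Stacking thirds in E minor on E gives E–G–B–D.

E G B D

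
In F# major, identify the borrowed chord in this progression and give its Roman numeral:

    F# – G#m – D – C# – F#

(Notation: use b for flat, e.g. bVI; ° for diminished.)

The diatonic triads in F# major are F#, G#m, A#m, B, C#, D#m, E#dim. F#, G#m and C# all belong to that set. D (D–F#–A) is not: scale degree 6 in F# major carries D#m (vi). In F# minor the chord on that degree is D, so here it functions as bVI, borrowed from the parallel minor.

bVI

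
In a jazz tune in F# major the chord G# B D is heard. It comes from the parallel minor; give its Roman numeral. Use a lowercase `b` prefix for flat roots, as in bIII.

ii°

The root G# is the diatonic 2nd degree of F# major; the borrowing shows in the chord quality. G#–B–D is a diminished chord — the form found in F# minor, not the diatonic ii (G#m). Borrowed into F# major it is written ii°.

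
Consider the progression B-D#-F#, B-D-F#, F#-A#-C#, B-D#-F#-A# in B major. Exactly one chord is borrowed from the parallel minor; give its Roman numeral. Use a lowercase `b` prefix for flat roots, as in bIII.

In B major the diatonic chords are B, C#m, D#m, E, F#, G#m, A#dim. Of the given chords, B–D#–F# = B, F#–A#–C# = F# and B–D#–F#–A# = Bmaj7 are diatonic. B–D–F# is not: scale degree 1 in B major carries B (I). In B minor the chord on that degree is Bm, so here it functions as i, borrowed from the parallel minor.

i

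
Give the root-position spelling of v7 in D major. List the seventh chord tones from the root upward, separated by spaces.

A C E G

v7 is built on scale degree 5, which is A in both D major and its parallel. In D minor the chord on A is A–C–E–G.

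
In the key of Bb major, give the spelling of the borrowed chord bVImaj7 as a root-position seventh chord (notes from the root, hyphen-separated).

bVImaj7 is built on the lowered scale degree 6. In Bb major degree 6 is G; lowered it becomes Gb. In Bb minor the chord on Gb is Gb–Bb–Db–F.

Gb-Bb-Db-F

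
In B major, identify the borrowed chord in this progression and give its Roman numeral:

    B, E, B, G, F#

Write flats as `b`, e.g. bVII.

bVI

The diatonic triads in B major are B, C#m, D#m, E, F#, G#m, A#dim. Of the given chords, B, E and F# are diatonic. G (G–B–D) is not: scale degree 6 in B major carries G#m (vi). In B minor the chord on that degree is G, so here it functions as bVI, borrowed from the parallel minor.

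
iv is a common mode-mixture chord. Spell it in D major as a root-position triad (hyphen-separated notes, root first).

iv is built on scale degree 4, which is G in both D major and its parallel. Building the minor chord from the parallel minor on G: G–Bb–D.

G-Bb-D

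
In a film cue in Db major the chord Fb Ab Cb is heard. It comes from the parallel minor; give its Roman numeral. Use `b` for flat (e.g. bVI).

bIII

In Db major scale degree 3 is F; Fb is its lowered form, from Db minor. Diatonically Db major has Fm (iii) on that degree; Fb–Ab–Cb is instead the major chord native to Db minor, so it takes the label bIII.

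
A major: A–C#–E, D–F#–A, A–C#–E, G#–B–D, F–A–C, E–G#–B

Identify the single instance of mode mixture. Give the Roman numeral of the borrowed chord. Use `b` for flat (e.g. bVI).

bVI

A major has the diatonic set A, Bm, C#m, D, E, F#m, G#dim. A–C#–E = A, D–F#–A = D, G#–B–D = G#dim and E–G#–B = E are all diatonic. F–A–C is not: scale degree 6 in A major carries F#m (vi). In A minor the chord on that degree is F, so here it functions as bVI, borrowed from the parallel minor.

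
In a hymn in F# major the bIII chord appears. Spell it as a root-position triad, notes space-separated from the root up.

bIII is built on the lowered scale degree 3. In F# major degree 3 is A#; lowered it becomes A. Building the major chord from the parallel minor on A: A–C#–E.

A C# E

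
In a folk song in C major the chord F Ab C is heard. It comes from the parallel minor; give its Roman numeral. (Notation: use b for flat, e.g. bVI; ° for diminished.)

F is scale degree 4 in C major. The diatonic chord on degree 4 would be F (IV), but F–Ab–C is the minor chord from C minor. As a borrowed chord it is labeled iv.

iv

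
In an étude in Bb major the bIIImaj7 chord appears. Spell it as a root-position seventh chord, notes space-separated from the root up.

Db F Ab C

Scale degree 3 in Bb major is D. bIIImaj7 uses the lowered form, Db, taken from Bb minor. Building the major-seventh chord from the parallel minor on Db: Db–F–Ab–C.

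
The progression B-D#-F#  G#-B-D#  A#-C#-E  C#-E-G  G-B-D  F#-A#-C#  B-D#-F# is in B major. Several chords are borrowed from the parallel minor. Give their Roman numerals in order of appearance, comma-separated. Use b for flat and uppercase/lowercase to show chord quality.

ii°, bVI

The diatonic triads in B major are B, C#m, D#m, E, F#, G#m, A#dim. B–D#–F# = B, G#–B–D# = G#m, A#–C#–E = A#dim and F#–A#–C# = F# are all diatonic. C#–E–G doesn't fit — on degree 2 B major would have C#m (ii). C#dim is the degree-2 chord of B minor, so it is the borrowed ii°. G–B–D doesn't fit — on degree 6 B major would have G#m (vi). G is the degree-6 chord of B minor, so it is the borrowed bVI.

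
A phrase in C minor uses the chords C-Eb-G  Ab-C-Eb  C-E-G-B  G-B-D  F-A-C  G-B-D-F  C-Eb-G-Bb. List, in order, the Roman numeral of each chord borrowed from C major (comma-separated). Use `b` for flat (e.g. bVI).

Imaj7, IV

In C minor (with V from harmonic minor) the diatonic chords are Cm, Ddim, Eb, Fm, G, Ab, Bb. C–Eb–G = Cm, Ab–C–Eb = Ab, G–B–D = G, G–B–D–F = G7 and C–Eb–G–Bb = Cm7 are all diatonic. C–E–G–B doesn't fit — on degree 1 C minor would have Cm (i). Cmaj7 is the degree-1 chord of C major, so it is the borrowed Imaj7. F–A–C is not: scale degree 4 in C minor carries Fm (iv). In C major the chord on that degree is F, so here it functions as IV, borrowed from the parallel major.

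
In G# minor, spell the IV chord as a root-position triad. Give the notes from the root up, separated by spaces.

C# E# G#

The root, C#, is scale degree 4 — the same note in G# minor and G# major; only the chord quality changes. Building the major chord from the parallel major on C#: C#–E#–G#.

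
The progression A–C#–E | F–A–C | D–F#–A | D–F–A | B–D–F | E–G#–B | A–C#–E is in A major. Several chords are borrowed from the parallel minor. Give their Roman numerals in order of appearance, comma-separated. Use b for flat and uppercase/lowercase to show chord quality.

bVI, iv, ii°

The diatonic triads in A major are A, Bm, C#m, D, E, F#m, G#dim. Of the given chords, A–C#–E = A, D–F#–A = D and E–G#–B = E are diatonic. F–A–C doesn't fit — on degree 6 A major would have F#m (vi). F is the degree-6 chord of A minor, so it is the borrowed bVI. D–F–A is not: scale degree 4 in A major carries D (IV). In A minor the chord on that degree is Dm, so here it functions as iv, borrowed from the parallel minor. B–D–F is not: scale degree 2 in A major carries Bm (ii). In A minor the chord on that degree is Bdim, so here it functions as ii°, borrowed from the parallel minor.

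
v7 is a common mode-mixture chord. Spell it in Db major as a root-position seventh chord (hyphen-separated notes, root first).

Ab-Cb-Eb-Gb

The root, Ab, is scale degree 5 — the same note in Db major and Db minor; only the chord quality changes. In Db minor the chord on Ab is Ab–Cb–Eb–Gb.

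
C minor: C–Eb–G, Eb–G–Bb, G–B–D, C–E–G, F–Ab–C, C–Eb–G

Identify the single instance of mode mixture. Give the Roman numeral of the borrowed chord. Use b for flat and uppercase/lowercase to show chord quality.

I

The diatonic triads in C minor (with V from harmonic minor) are Cm, Ddim, Eb, Fm, G, Ab, Bb. C–Eb–G = Cm, Eb–G–Bb = Eb, G–B–D = G and F–Ab–C = Fm all belong to that set. C–E–G is not: scale degree 1 in C minor carries Cm (i). In C major the chord on that degree is C, so here it functions as I, borrowed from the parallel major.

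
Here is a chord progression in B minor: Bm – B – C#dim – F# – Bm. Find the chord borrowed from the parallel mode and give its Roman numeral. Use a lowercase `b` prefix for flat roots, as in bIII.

I

In B minor (with V from harmonic minor) the diatonic chords are Bm, C#dim, D, Em, F#, G, A. Bm, C#dim and F# all belong to that set. But B (B–D#–F#) is foreign: the diatonic i on degree 1 is Bm, whereas B comes from B major. It is labeled I.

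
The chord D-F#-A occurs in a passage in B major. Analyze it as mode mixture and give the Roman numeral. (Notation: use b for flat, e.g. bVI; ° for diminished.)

In B major scale degree 3 is D#; D is its lowered form, from B minor. D–F#–A is a major chord — the form found in B minor, not the diatonic iii (D#m). Borrowed into B major it is written bIII.

bIII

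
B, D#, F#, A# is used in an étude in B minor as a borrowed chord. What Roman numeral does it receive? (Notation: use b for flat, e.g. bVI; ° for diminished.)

B is scale degree 1 in B minor. The diatonic chord on degree 1 would be Bm (i), but B–D#–F#–A# is the major-seventh chord from B major. As a borrowed chord it is labeled Imaj7.

Imaj7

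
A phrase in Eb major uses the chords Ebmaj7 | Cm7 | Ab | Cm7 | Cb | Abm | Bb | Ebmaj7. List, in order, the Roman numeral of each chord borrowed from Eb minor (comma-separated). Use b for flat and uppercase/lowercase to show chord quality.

The diatonic triads in Eb major are Eb, Fm, Gm, Ab, Bb, Cm, Ddim. Ebmaj7, Cm7, Ab and Bb are all diatonic. Cb (Cb–Eb–Gb) is not: scale degree 6 in Eb major carries Cm (vi). In Eb minor the chord on that degree is Cb, so here it functions as bVI, borrowed from the parallel minor. But Abm (Ab–Cb–Eb) is foreign: the diatonic IV on degree 4 is Ab, whereas Abm comes from Eb minor. It is labeled iv.

bVI, iv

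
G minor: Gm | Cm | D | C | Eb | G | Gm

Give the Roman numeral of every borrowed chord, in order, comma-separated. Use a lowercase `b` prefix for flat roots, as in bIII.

G minor has the diatonic set Gm, Adim, Bb, Cm, D, Eb, F (with V from harmonic minor). Gm, Cm, D and Eb all belong to that set. But C (C–E–G) is foreign: the diatonic iv on degree 4 is Cm, whereas C comes from G major. It is labeled IV. G (G–B–D) is not: scale degree 1 in G minor carries Gm (i). In G major the chord on that degree is G, so here it functions as I, borrowed from the parallel major.

IV, I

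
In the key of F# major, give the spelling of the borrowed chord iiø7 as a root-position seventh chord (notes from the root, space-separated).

G# B D F#

iiø7 is built on scale degree 2, which is G# in both F# major and its parallel. In F# minor the chord on G# is G#–B–D–F#.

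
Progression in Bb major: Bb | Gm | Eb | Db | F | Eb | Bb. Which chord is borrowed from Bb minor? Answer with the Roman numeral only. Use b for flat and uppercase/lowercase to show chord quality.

bIII

Bb major has the diatonic set Bb, Cm, Dm, Eb, F, Gm, Adim. Of the given chords, Bb, Gm, Eb and F are diatonic. Db (Db–F–Ab) doesn't fit — on degree 3 Bb major would have Dm (iii). Db is the degree-3 chord of Bb minor, so it is the borrowed bIII.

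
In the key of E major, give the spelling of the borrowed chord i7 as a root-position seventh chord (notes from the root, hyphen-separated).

E-G-B-D

i7 is built on scale degree 1, which is E in both E major and its parallel. In E minor the chord on E is E–G–B–D.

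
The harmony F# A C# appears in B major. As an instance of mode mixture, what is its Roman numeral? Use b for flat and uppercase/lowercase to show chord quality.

v

The root F# is the diatonic 5th degree of B major; the borrowing shows in the chord quality. The diatonic chord on degree 5 would be F# (V), but F#–A–C# is the minor chord from B minor. As a borrowed chord it is labeled v.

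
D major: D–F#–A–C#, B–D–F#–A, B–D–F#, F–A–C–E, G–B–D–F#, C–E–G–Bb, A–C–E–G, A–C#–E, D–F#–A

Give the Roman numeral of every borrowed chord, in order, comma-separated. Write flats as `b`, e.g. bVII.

bIIImaj7, bVII7, v7

In D major the diatonic chords are D, Em, F#m, G, A, Bm, C#dim. D–F#–A–C# = Dmaj7, B–D–F#–A = Bm7, B–D–F# = Bm, G–B–D–F# = Gmaj7, A–C#–E = A and D–F#–A = D are all diatonic. But F–A–C–E is foreign: the diatonic iii on degree 3 is F#m, whereas Fmaj7 comes from D minor. It is labeled bIIImaj7. C–E–G–Bb doesn't fit — on degree 7 D major would have C#dim (vii°). C7 is the degree-7 chord of D minor, so it is the borrowed bVII7. But A–C–E–G is foreign: the diatonic V on degree 5 is A, whereas Am7 comes from D minor. It is labeled v7.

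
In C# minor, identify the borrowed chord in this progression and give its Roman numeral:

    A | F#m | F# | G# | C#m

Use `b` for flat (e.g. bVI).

In C# minor (with V from harmonic minor) the diatonic chords are C#m, D#dim, E, F#m, G#, A, B. A, F#m, G# and C#m are all diatonic. F# (F#–A#–C#) is not: scale degree 4 in C# minor carries F#m (iv). In C# major the chord on that degree is F#, so here it functions as IV, borrowed from the parallel major.

IV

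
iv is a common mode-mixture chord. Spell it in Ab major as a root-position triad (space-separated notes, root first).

The root, Db, is scale degree 4 — the same note in Ab major and Ab minor; only the chord quality changes. Stacking thirds in Ab minor on Db gives Db–Fb–Ab.

Db Fb Ab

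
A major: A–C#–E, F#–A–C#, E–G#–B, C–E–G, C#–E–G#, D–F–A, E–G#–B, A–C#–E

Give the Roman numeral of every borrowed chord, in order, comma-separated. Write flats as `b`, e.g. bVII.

bIII, iv

The diatonic triads in A major are A, Bm, C#m, D, E, F#m, G#dim. A–C#–E = A, F#–A–C# = F#m, E–G#–B = E and C#–E–G# = C#m all belong to that set. But C–E–G is foreign: the diatonic iii on degree 3 is C#m, whereas C comes from A minor. It is labeled bIII. But D–F–A is foreign: the diatonic IV on degree 4 is D, whereas Dm comes from A minor. It is labeled iv.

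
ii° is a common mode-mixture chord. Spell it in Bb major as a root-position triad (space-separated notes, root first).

C Eb Gb

ii° is built on scale degree 2, which is C in both Bb major and its parallel. Stacking thirds in Bb minor on C gives C–Eb–Gb.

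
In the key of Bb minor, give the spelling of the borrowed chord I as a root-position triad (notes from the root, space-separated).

The root, Bb, is scale degree 1 — the same note in Bb minor and Bb major; only the chord quality changes. Stacking thirds in Bb major on Bb gives Bb–D–F.

Bb D F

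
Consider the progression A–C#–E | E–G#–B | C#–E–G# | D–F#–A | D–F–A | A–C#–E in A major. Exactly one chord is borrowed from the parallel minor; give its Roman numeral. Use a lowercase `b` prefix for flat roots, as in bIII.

iv

A major has the diatonic set A, Bm, C#m, D, E, F#m, G#dim. A–C#–E = A, E–G#–B = E, C#–E–G# = C#m and D–F#–A = D are all diatonic. D–F–A doesn't fit — on degree 4 A major would have D (IV). Dm is the degree-4 chord of A minor, so it is the borrowed iv.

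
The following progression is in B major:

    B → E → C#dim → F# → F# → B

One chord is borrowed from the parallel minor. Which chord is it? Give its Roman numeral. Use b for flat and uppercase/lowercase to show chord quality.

In B major the diatonic chords are B, C#m, D#m, E, F#, G#m, A#dim. Of the given chords, B, E and F# are diatonic. But C#dim (C#–E–G) is foreign: the diatonic ii on degree 2 is C#m, whereas C#dim comes from B minor. It is labeled ii°.

ii°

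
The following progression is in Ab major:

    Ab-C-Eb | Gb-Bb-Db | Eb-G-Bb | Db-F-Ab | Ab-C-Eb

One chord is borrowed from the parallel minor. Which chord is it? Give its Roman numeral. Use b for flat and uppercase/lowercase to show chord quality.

In Ab major the diatonic chords are Ab, Bbm, Cm, Db, Eb, Fm, Gdim. Ab–C–Eb = Ab, Eb–G–Bb = Eb and Db–F–Ab = Db all belong to that set. Gb–Bb–Db doesn't fit — on degree 7 Ab major would have Gdim (vii°). Gb is the degree-7 chord of Ab minor, so it is the borrowed bVII.

bVII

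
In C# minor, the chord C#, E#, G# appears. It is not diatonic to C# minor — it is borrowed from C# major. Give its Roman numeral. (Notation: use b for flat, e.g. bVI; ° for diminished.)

The root C# is the diatonic 1st degree of C# minor; the borrowing shows in the chord quality. C#–E#–G# is a major chord — the form found in C# major, not the diatonic i (C#m). Borrowed into C# minor it is written I.

I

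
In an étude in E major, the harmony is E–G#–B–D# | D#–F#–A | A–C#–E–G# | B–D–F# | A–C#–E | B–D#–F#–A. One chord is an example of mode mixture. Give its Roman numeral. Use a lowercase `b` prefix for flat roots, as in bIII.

The diatonic triads in E major are E, F#m, G#m, A, B, C#m, D#dim. Of the given chords, E–G#–B–D# = Emaj7, D#–F#–A = D#dim, A–C#–E–G# = Amaj7, A–C#–E = A and B–D#–F#–A = B7 are diatonic. But B–D–F# is foreign: the diatonic V on degree 5 is B, whereas Bm comes from E minor. It is labeled v.

v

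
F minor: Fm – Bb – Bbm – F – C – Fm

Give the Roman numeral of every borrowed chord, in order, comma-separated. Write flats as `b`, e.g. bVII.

F minor has the diatonic set Fm, Gdim, Ab, Bbm, C, Db, Eb (with V from harmonic minor). Fm, Bbm and C all belong to that set. Bb (Bb–D–F) is not: scale degree 4 in F minor carries Bbm (iv). In F major the chord on that degree is Bb, so here it functions as IV, borrowed from the parallel major. F (F–A–C) is not: scale degree 1 in F minor carries Fm (i). In F major the chord on that degree is F, so here it functions as I, borrowed from the parallel major.

IV, I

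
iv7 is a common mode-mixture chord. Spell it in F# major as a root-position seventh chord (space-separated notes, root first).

B D F# A

The root, B, is scale degree 4 — the same note in F# major and F# minor; only the chord quality changes. Building the minor-seventh chord from the parallel minor on B: B–D–F#–A.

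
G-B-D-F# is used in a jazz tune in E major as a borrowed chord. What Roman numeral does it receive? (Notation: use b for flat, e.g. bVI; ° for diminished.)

bIIImaj7

In E major scale degree 3 is G#; G is its lowered form, from E minor. The diatonic chord on degree 3 would be G#m (iii), but G–B–D–F# is the major-seventh chord from E minor. As a borrowed chord it is labeled bIIImaj7.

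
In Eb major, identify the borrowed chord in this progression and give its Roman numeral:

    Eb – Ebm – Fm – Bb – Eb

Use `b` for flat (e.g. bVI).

i

Eb major has the diatonic set Eb, Fm, Gm, Ab, Bb, Cm, Ddim. Eb, Fm and Bb are all diatonic. Ebm (Eb–Gb–Bb) is not: scale degree 1 in Eb major carries Eb (I). In Eb minor the chord on that degree is Ebm, so here it functions as i, borrowed from the parallel minor.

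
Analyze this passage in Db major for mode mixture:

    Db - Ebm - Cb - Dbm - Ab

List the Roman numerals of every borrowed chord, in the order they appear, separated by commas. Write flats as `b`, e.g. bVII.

In Db major the diatonic chords are Db, Ebm, Fm, Gb, Ab, Bbm, Cdim. Db, Ebm and Ab are all diatonic. Cb (Cb–Eb–Gb) is not: scale degree 7 in Db major carries Cdim (vii°). In Db minor the chord on that degree is Cb, so here it functions as bVII, borrowed from the parallel minor. Dbm (Db–Fb–Ab) is not: scale degree 1 in Db major carries Db (I). In Db minor the chord on that degree is Dbm, so here it functions as i, borrowed from the parallel minor.

bVII, i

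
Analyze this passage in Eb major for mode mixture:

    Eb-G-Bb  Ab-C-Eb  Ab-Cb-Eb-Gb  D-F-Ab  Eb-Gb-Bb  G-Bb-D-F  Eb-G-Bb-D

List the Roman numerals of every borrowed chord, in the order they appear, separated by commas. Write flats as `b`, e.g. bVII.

iv7, i

The diatonic triads in Eb major are Eb, Fm, Gm, Ab, Bb, Cm, Ddim. Of the given chords, Eb–G–Bb = Eb, Ab–C–Eb = Ab, D–F–Ab = Ddim, G–Bb–D–F = Gm7 and Eb–G–Bb–D = Ebmaj7 are diatonic. Ab–Cb–Eb–Gb doesn't fit — on degree 4 Eb major would have Ab (IV). Abm7 is the degree-4 chord of Eb minor, so it is the borrowed iv7. Eb–Gb–Bb is not: scale degree 1 in Eb major carries Eb (I). In Eb minor the chord on that degree is Ebm, so here it functions as i, borrowed from the parallel minor.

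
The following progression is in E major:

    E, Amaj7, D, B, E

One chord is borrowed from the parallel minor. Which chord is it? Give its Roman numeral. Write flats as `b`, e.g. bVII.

The diatonic triads in E major are E, F#m, G#m, A, B, C#m, D#dim. E, Amaj7 and B all belong to that set. But D (D–F#–A) is foreign: the diatonic vii° on degree 7 is D#dim, whereas D comes from E minor. It is labeled bVII.

bVII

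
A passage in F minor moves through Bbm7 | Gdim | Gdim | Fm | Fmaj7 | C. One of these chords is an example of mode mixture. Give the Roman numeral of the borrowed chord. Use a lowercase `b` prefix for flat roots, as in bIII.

Imaj7

F minor has the diatonic set Fm, Gdim, Ab, Bbm, C, Db, Eb (with V from harmonic minor). Of the given chords, Bbm7, Gdim, Fm and C are diatonic. Fmaj7 (F–A–C–E) is not: scale degree 1 in F minor carries Fm (i). In F major the chord on that degree is Fmaj7, so here it functions as Imaj7, borrowed from the parallel major.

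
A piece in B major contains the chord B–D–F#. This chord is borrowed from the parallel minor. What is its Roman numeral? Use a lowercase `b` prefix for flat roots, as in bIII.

i

The root B is the diatonic 1st degree of B major; the borrowing shows in the chord quality. Diatonically B major has B (I) on that degree; B–D–F# is instead the minor chord native to B minor, so it takes the label i.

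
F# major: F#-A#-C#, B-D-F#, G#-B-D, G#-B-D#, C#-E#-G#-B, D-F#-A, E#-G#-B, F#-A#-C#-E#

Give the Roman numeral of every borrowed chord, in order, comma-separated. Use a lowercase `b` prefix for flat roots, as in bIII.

iv, ii°, bVI

The diatonic triads in F# major are F#, G#m, A#m, B, C#, D#m, E#dim. F#–A#–C# = F#, G#–B–D# = G#m, C#–E#–G#–B = C#7, E#–G#–B = E#dim and F#–A#–C#–E# = F#maj7 all belong to that set. But B–D–F# is foreign: the diatonic IV on degree 4 is B, whereas Bm comes from F# minor. It is labeled iv. G#–B–D doesn't fit — on degree 2 F# major would have G#m (ii). G#dim is the degree-2 chord of F# minor, so it is the borrowed ii°. D–F#–A doesn't fit — on degree 6 F# major would have D#m (vi). D is the degree-6 chord of F# minor, so it is the borrowed bVI.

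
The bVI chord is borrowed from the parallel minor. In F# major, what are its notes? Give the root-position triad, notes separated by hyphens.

The root of bVI is the lowered 6th degree: D# becomes D. Stacking thirds in F# minor on D gives D–F#–A.

D-F#-A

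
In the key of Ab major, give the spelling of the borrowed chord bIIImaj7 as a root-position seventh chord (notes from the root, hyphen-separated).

Cb-Eb-Gb-Bb

The root of bIIImaj7 is the lowered 3rd degree: C becomes Cb. Building the major-seventh chord from the parallel minor on Cb: Cb–Eb–Gb–Bb.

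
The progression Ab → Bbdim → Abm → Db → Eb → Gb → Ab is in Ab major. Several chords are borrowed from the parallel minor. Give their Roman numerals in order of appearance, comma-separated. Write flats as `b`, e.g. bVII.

Ab major has the diatonic set Ab, Bbm, Cm, Db, Eb, Fm, Gdim. Of the given chords, Ab, Db and Eb are diatonic. Bbdim (Bb–Db–Fb) doesn't fit — on degree 2 Ab major would have Bbm (ii). Bbdim is the degree-2 chord of Ab minor, so it is the borrowed ii°. But Abm (Ab–Cb–Eb) is foreign: the diatonic I on degree 1 is Ab, whereas Abm comes from Ab minor. It is labeled i. Gb (Gb–Bb–Db) doesn't fit — on degree 7 Ab major would have Gdim (vii°). Gb is the degree-7 chord of Ab minor, so it is the borrowed bVII.

ii°, i, bVII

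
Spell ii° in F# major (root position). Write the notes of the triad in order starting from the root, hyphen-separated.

ii° is built on scale degree 2, which is G# in both F# major and its parallel. In F# minor the chord on G# is G#–B–D.

G#-B-D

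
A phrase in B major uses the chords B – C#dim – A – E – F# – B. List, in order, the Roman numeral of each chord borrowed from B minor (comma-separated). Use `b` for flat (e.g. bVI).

The diatonic triads in B major are B, C#m, D#m, E, F#, G#m, A#dim. B, E and F# all belong to that set. But C#dim (C#–E–G) is foreign: the diatonic ii on degree 2 is C#m, whereas C#dim comes from B minor. It is labeled ii°. A (A–C#–E) doesn't fit — on degree 7 B major would have A#dim (vii°). A is the degree-7 chord of B minor, so it is the borrowed bVII.

ii°, bVII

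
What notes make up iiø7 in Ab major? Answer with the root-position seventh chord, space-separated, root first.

The root, Bb, is scale degree 2 — the same note in Ab major and Ab minor; only the chord quality changes. Building the half-diminished-seventh chord from the parallel minor on Bb: Bb–Db–Fb–Ab.

Bb Db Fb Ab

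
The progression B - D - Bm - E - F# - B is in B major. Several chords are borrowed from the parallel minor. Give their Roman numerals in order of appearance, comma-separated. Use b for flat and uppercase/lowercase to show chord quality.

bIII, i

B major has the diatonic set B, C#m, D#m, E, F#, G#m, A#dim. B, E and F# all belong to that set. D (D–F#–A) is not: scale degree 3 in B major carries D#m (iii). In B minor the chord on that degree is D, so here it functions as bIII, borrowed from the parallel minor. Bm (B–D–F#) doesn't fit — on degree 1 B major would have B (I). Bm is the degree-1 chord of B minor, so it is the borrowed i.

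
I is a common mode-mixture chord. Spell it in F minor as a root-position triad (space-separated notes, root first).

F A C

The root, F, is scale degree 1 — the same note in F minor and F major; only the chord quality changes. In F major the chord on F is F–A–C.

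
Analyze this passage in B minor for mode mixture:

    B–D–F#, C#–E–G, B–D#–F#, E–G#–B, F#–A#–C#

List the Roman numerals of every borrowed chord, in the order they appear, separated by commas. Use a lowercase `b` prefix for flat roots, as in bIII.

I, IV

The diatonic triads in B minor (with V from harmonic minor) are Bm, C#dim, D, Em, F#, G, A. B–D–F# = Bm, C#–E–G = C#dim and F#–A#–C# = F# are all diatonic. B–D#–F# doesn't fit — on degree 1 B minor would have Bm (i). B is the degree-1 chord of B major, so it is the borrowed I. E–G#–B is not: scale degree 4 in B minor carries Em (iv). In B major the chord on that degree is E, so here it functions as IV, borrowed from the parallel major.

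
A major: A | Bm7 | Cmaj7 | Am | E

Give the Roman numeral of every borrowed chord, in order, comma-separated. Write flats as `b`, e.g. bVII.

bIIImaj7, i

A major has the diatonic set A, Bm, C#m, D, E, F#m, G#dim. A, Bm7 and E are all diatonic. Cmaj7 (C–E–G–B) doesn't fit — on degree 3 A major would have C#m (iii). Cmaj7 is the degree-3 chord of A minor, so it is the borrowed bIIImaj7. Am (A–C–E) is not: scale degree 1 in A major carries A (I). In A minor the chord on that degree is Am, so here it functions as i, borrowed from the parallel minor.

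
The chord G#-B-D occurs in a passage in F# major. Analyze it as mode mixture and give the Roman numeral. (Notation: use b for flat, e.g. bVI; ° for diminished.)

G# is scale degree 2 in F# major. The diatonic chord on degree 2 would be G#m (ii), but G#–B–D is the diminished chord from F# minor. As a borrowed chord it is labeled ii°.

ii°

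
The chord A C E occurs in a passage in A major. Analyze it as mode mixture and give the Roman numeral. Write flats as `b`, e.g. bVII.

A is scale degree 1 in A major. A–C–E is a minor chord — the form found in A minor, not the diatonic I (A). Borrowed into A major it is written i.

i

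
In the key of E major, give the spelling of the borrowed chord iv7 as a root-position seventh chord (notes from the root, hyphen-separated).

A-C-E-G

The root, A, is scale degree 4 — the same note in E major and E minor; only the chord quality changes. Stacking thirds in E minor on A gives A–C–E–G.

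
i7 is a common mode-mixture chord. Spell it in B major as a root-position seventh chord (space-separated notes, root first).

B D F# A

The root, B, is scale degree 1 — the same note in B major and B minor; only the chord quality changes. Building the minor-seventh chord from the parallel minor on B: B–D–F#–A.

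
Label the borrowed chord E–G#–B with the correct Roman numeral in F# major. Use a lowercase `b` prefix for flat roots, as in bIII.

The root E is the lowered 7th scale degree — diatonically F# major has E# there. E–G#–B is a major chord — the form found in F# minor, not the diatonic vii° (E#dim). Borrowed into F# major it is written bVII.

bVII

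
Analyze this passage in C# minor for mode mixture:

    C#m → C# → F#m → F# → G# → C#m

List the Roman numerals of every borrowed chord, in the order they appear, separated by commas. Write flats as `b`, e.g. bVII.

The diatonic triads in C# minor (with V from harmonic minor) are C#m, D#dim, E, F#m, G#, A, B. C#m, F#m and G# all belong to that set. C# (C#–E#–G#) doesn't fit — on degree 1 C# minor would have C#m (i). C# is the degree-1 chord of C# major, so it is the borrowed I. F# (F#–A#–C#) is not: scale degree 4 in C# minor carries F#m (iv). In C# major the chord on that degree is F#, so here it functions as IV, borrowed from the parallel major.

I, IV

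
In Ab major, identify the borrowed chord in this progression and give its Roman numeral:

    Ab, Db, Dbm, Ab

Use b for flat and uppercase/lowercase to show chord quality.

iv

In Ab major the diatonic chords are Ab, Bbm, Cm, Db, Eb, Fm, Gdim. Ab and Db both belong to that set. But Dbm (Db–Fb–Ab) is foreign: the diatonic IV on degree 4 is Db, whereas Dbm comes from Ab minor. It is labeled iv.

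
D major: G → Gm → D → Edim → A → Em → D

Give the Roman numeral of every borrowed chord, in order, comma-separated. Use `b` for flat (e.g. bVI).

iv, ii°

The diatonic triads in D major are D, Em, F#m, G, A, Bm, C#dim. Of the given chords, G, D, A and Em are diatonic. Gm (G–Bb–D) is not: scale degree 4 in D major carries G (IV). In D minor the chord on that degree is Gm, so here it functions as iv, borrowed from the parallel minor. But Edim (E–G–Bb) is foreign: the diatonic ii on degree 2 is Em, whereas Edim comes from D minor. It is labeled ii°.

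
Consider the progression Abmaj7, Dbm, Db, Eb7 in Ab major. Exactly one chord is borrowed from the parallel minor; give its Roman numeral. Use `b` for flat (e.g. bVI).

The diatonic triads in Ab major are Ab, Bbm, Cm, Db, Eb, Fm, Gdim. Abmaj7, Db and Eb7 all belong to that set. Dbm (Db–Fb–Ab) doesn't fit — on degree 4 Ab major would have Db (IV). Dbm is the degree-4 chord of Ab minor, so it is the borrowed iv.

iv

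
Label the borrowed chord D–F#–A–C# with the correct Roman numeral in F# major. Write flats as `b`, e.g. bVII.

The root D is the lowered 6th scale degree — diatonically F# major has D# there. D–F#–A–C# is a major-seventh chord — the form found in F# minor, not the diatonic vi (D#m). Borrowed into F# major it is written bVImaj7.

bVImaj7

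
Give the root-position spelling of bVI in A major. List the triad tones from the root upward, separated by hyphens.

Scale degree 6 in A major is F#. bVI uses the lowered form, F, taken from A minor. Stacking thirds in A minor on F gives F–A–C.

F-A-C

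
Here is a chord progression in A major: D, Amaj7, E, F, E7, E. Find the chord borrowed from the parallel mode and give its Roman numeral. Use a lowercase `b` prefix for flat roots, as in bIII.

In A major the diatonic chords are A, Bm, C#m, D, E, F#m, G#dim. Of the given chords, D, Amaj7, E and E7 are diatonic. But F (F–A–C) is foreign: the diatonic vi on degree 6 is F#m, whereas F comes from A minor. It is labeled bVI.

bVI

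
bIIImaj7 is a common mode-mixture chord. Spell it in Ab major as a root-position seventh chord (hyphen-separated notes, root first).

Scale degree 3 in Ab major is C. bIIImaj7 uses the lowered form, Cb, taken from Ab minor. Building the major-seventh chord from the parallel minor on Cb: Cb–Eb–Gb–Bb.

Cb-Eb-Gb-Bb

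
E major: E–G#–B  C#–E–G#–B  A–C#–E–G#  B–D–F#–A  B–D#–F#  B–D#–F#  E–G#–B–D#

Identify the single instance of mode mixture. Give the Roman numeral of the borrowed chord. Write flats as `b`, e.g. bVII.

v7

The diatonic triads in E major are E, F#m, G#m, A, B, C#m, D#dim. Of the given chords, E–G#–B = E, C#–E–G#–B = C#m7, A–C#–E–G# = Amaj7, B–D#–F# = B and E–G#–B–D# = Emaj7 are diatonic. B–D–F#–A is not: scale degree 5 in E major carries B (V). In E minor the chord on that degree is Bm7, so here it functions as v7, borrowed from the parallel minor.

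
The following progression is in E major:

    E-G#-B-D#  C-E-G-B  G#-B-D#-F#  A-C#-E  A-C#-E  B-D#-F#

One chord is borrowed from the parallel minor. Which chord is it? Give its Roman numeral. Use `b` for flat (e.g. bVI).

bVImaj7

In E major the diatonic chords are E, F#m, G#m, A, B, C#m, D#dim. E–G#–B–D# = Emaj7, G#–B–D#–F# = G#m7, A–C#–E = A and B–D#–F# = B are all diatonic. But C–E–G–B is foreign: the diatonic vi on degree 6 is C#m, whereas Cmaj7 comes from E minor. It is labeled bVImaj7.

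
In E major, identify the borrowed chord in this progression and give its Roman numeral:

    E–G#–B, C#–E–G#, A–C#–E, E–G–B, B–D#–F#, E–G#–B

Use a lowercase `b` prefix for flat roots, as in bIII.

E major has the diatonic set E, F#m, G#m, A, B, C#m, D#dim. Of the given chords, E–G#–B = E, C#–E–G# = C#m, A–C#–E = A and B–D#–F# = B are diatonic. E–G–B is not: scale degree 1 in E major carries E (I). In E minor the chord on that degree is Em, so here it functions as i, borrowed from the parallel minor.

i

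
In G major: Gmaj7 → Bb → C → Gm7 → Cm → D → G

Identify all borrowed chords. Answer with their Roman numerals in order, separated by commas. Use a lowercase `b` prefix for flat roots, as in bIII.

In G major the diatonic chords are G, Am, Bm, C, D, Em, F#dim. Of the given chords, Gmaj7, C, D and G are diatonic. Bb (Bb–D–F) doesn't fit — on degree 3 G major would have Bm (iii). Bb is the degree-3 chord of G minor, so it is the borrowed bIII. Gm7 (G–Bb–D–F) doesn't fit — on degree 1 G major would have G (I). Gm7 is the degree-1 chord of G minor, so it is the borrowed i7. Cm (C–Eb–G) doesn't fit — on degree 4 G major would have C (IV). Cm is the degree-4 chord of G minor, so it is the borrowed iv.

bIII, i7, iv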